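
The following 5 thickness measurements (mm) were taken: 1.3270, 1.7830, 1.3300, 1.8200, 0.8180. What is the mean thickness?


Formula: Average = sum / n
Substituting: Average = 7.0780 / 5
Result: 1.4156 mm


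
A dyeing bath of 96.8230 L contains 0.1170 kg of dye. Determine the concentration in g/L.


Formula: Conc = dye_mass(kg) / volume(L) * 1000
Substituting: Conc = 0.1170 / 96.8230 * 1000
Result: 1.2084 g/L


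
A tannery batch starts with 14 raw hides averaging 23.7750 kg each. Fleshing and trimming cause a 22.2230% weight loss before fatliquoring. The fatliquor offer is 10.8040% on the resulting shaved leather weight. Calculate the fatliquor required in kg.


Total_raw = N * avg_wt = 14 * 23.7750 = 332.8500 kg
Substrate = Total_raw * (1 - loss/100) = 332.8500 * (1 - 22.2230/100) = 258.8807 kg
Fat = Substrate * pct / 100 = 258.8807 * 10.8040 / 100 = 27.9695 kg


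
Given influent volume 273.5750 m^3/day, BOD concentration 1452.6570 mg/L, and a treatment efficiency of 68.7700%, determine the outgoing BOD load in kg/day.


Load_in = volume * conc / 1000 = 273.5750 * 1452.6570 / 1000 = 397.4106 kg/day
Removed = Load_in * eff / 100 = 397.4106 * 68.7700 / 100 = 273.2993 kg/day
Load_out = Load_in - Removed = 397.4106 - 273.2993 = 124.1113 kg/day


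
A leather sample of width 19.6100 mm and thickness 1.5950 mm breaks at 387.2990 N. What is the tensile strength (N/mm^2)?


Formula: TS = force / (width * thickness)
Substituting: TS = 387.2990 / (19.6100 * 1.5950)
Result: 12.3825 N/mm^2


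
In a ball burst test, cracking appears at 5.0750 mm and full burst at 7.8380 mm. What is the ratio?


Formula: Ratio = crack / burst
Substituting: Ratio = 5.0750 / 7.8380
Result: 0.6475


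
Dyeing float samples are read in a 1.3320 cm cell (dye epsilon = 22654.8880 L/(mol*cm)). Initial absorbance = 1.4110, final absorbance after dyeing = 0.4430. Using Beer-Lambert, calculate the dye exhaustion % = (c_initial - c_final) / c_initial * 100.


c_initial = A_i / (epsilon * l) = 1.4110 / (22654.8880 * 1.3320) = 4.6759e-05 mol/L
c_final = A_f / (epsilon * l) = 0.4430 / (22654.8880 * 1.3320) = 1.4680e-05 mol/L
Exhaustion = (c_initial - c_final) / c_initial * 100 = (4.6759e-05 - 1.4680e-05) / 4.6759e-05 * 100 = 68.6038 %


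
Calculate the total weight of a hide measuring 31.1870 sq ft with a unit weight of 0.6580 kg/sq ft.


Formula: Weight = area * weight_per_sqft
Substituting: Weight = 31.1870 * 0.6580
Result: 20.5210 kg


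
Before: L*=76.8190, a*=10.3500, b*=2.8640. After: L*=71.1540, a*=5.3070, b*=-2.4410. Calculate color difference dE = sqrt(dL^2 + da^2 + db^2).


dL = -5.6650, da = -5.0430, db = -5.3050
dE = sqrt((-5.6650)^2 + (-5.0430)^2 + (-5.3050)^2) = 9.2557


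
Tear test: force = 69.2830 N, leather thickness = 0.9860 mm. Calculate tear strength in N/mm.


Formula: Tear strength = force / thickness
Substituting: Tear strength = 69.2830 / 0.9860
Result: 70.2667 N/mm


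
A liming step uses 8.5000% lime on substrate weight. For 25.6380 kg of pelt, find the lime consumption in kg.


Formula: Lime = substrate * pct / 100
Substituting: Lime = 25.6380 * 8.5000 / 100
Result: 2.1792 kg


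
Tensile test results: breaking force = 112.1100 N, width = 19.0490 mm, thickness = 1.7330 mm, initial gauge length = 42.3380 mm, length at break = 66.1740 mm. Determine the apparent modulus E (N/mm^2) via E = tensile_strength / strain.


TS = F / (w * t) = 112.1100 / (19.0490 * 1.7330) = 3.3960 N/mm^2
strain = (Lf - L0) / L0 = (66.1740 - 42.3380) / 42.3380 = 0.5630
E = TS / strain = 3.3960 / 0.5630 = 6.0321 N/mm^2


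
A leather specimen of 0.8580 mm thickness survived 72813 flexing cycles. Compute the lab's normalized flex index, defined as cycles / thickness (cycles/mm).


Formula: Index = cycles / thickness
Substituting: Index = 72813 / 0.8580
Result: 84863.6364 cycles/mm


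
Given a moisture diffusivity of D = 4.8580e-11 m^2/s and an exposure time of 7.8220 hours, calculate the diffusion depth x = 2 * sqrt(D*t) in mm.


t = 7.8220 hr * 3600 = 28159.2000 s
D * t = 4.8580e-11 * 28159.2000 = 1.3680e-06
x = 2 * sqrt(D*t) = 2 * sqrt(1.3680e-06) = 0.00233921 m = 2.3392 mm


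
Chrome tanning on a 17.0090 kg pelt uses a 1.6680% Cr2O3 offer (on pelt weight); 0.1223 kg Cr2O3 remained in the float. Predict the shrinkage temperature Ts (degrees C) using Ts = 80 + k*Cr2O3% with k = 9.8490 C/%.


Offered = pelt * offer_pct / 100 = 17.0090 * 1.6680 / 100 = 0.2837 kg
Uptake = offered - residual = 0.2837 - 0.1223 = 0.1614 kg
Cr2O3% on pelt = uptake / pelt * 100 = 0.1614 / 17.0090 * 100 = 0.9490 %
Ts = 80 + k * Cr2O3% = 80 + 9.8490 * 0.9490 = 89.3464 C


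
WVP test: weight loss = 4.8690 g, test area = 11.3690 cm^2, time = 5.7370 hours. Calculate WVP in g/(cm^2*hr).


Formula: WVP = loss / (area * time)
Substituting: WVP = 4.8690 / (11.3690 * 5.7370)
Result: 0.0746505 g/(cm^2*hr)


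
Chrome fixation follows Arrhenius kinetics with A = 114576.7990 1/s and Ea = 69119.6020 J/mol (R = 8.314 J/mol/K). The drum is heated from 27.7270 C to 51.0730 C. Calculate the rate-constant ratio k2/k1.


T1 = 27.7270 + 273.15 = 300.8770 K; T2 = 51.0730 + 273.15 = 324.2230 K
k1 = A * exp(-Ea/(R*T1)) = 114576.7990 * exp(-69119.6020/(8.314*300.8770)) = 1.1454e-07 1/s
k2 = A * exp(-Ea/(R*T2)) = 114576.7990 * exp(-69119.6020/(8.314*324.2230)) = 8.3759e-07 1/s
k2/k1 = 8.3759e-07 / 1.1454e-07 = 7.3128


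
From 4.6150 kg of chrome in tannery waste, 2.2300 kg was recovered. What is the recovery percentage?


Formula: Recovery = recovered / input * 100
Substituting: Recovery = 2.2300 / 4.6150 * 100
Result: 48.3207 %


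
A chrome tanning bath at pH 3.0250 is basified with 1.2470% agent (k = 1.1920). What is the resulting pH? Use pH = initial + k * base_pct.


Formula: pH_final = pH_initial + k * base_pct
Substituting: pH_final = 3.0250 + 1.1920 * 1.2470
Result: 4.5114


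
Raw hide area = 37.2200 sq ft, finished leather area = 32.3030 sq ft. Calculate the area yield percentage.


Formula: Yield = finished / raw * 100
Substituting: Yield = 32.3030 / 37.2200 * 100
Result: 86.7894 %


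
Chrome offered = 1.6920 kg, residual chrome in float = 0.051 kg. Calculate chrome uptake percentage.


Formula: Uptake = (offered - residual) / offered * 100
Substituting: Uptake = (1.6920 - 0.051) / 1.6920 * 100
Result: 96.9858 %


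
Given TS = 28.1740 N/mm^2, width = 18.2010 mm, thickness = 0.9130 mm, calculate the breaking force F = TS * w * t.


Formula: F = TS * w * t
Substituting: F = 28.1740 * 18.2010 * 0.9130
Result: 468.1818 N


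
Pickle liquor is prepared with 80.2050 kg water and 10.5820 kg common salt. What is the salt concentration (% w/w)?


Formula: Conc = salt / (water + salt) * 100
Substituting: Conc = 10.5820 / (80.2050 + 10.5820) * 100
Result: 11.6559 %


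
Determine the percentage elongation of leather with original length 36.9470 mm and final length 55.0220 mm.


Formula: Elongation = (Lf - L0) / L0 * 100
Substituting: Elongation = (55.0220 - 36.9470) / 36.9470 * 100
Result: 48.9214 %


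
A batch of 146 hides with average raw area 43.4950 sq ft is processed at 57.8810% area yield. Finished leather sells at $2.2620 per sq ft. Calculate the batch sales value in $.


Raw_total = N * avg_area = 146 * 43.4950 = 6350.2700 sq ft
Finished = Raw_total * yield / 100 = 6350.2700 * 57.8810 / 100 = 3675.5998 sq ft
Value = Finished * price = 3675.5998 * 2.2620 = 8314.2067 $


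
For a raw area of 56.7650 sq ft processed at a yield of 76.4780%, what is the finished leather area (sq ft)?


Formula: finished = raw * yield / 100
Substituting: finished = 56.7650 * 76.4780 / 100
Result: 43.4127 sq ft


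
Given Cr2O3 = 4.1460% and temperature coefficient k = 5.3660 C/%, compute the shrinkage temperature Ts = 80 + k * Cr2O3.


Formula: Ts = 80 + k * Cr2O3
Substituting: Ts = 80 + 5.3660 * 4.1460
Result: 102.2474 C


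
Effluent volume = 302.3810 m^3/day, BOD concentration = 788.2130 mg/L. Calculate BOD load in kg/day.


Formula: BOD_load = volume * conc / 1000
Substituting: BOD_load = 302.3810 * 788.2130 / 1000
Result: 238.3406 kg/day


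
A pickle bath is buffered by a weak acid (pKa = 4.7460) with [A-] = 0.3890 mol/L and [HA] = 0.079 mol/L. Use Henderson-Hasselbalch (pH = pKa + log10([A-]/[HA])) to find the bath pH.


ratio = [A-] / [HA] = 0.3890 / 0.079 = 4.9241
log10(ratio) = 0.6923
pH = pKa + log10(ratio) = 4.7460 + 0.6923 = 5.4383


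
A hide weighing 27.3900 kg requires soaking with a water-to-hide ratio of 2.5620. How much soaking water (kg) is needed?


Formula: Water = hide_weight * ratio
Substituting: Water = 27.3900 * 2.5620
Result: 70.1732 kg


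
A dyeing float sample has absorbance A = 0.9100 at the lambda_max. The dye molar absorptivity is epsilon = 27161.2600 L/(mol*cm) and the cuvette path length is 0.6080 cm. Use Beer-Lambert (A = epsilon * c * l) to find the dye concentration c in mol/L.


Formula: c = A / (epsilon * l)
Substituting: c = 0.9100 / (27161.2600 * 0.6080)
Result: 5.5105e-05 mol/L


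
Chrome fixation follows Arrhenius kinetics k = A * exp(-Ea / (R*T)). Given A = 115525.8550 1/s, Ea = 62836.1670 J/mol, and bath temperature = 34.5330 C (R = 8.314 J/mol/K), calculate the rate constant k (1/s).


T_K = T_C + 273.15 = 34.5330 + 273.15 = 307.6830 K
exponent = -Ea / (R * T_K) = -62836.1670 / (8.314 * 307.6830) = -24.5638
k = A * exp(exponent) = 115525.8550 * exp(-24.5638) = 2.4817e-06 1/s


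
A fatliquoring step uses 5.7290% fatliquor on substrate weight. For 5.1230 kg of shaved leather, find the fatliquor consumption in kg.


Formula: Fat = substrate * pct / 100
Substituting: Fat = 5.1230 * 5.7290 / 100
Result: 0.2935 kg


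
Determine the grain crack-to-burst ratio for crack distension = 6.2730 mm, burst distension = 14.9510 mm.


Formula: Ratio = crack / burst
Substituting: Ratio = 6.2730 / 14.9510
Result: 0.4196


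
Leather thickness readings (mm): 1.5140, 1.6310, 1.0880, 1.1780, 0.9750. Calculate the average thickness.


Formula: Average = sum / n
Substituting: Average = 6.3860 / 5
Result: 1.2772 mm


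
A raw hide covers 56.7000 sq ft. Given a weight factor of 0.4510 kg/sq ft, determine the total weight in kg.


Formula: Weight = area * weight_per_sqft
Substituting: Weight = 56.7000 * 0.4510
Result: 25.5717 kg


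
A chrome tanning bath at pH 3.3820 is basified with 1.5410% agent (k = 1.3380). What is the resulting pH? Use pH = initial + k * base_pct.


Formula: pH_final = pH_initial + k * base_pct
Substituting: pH_final = 3.3820 + 1.3380 * 1.5410
Result: 5.4439


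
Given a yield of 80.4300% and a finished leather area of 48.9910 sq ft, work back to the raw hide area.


Formula: raw = finished * 100 / yield
Substituting: raw = 48.9910 * 100 / 80.4300
Result: 60.9114 sq ft


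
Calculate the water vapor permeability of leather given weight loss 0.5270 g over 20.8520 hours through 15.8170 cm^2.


Formula: WVP = loss / (area * time)
Substituting: WVP = 0.5270 / (15.8170 * 20.8520)
Result: 0.00159786 g/(cm^2*hr)


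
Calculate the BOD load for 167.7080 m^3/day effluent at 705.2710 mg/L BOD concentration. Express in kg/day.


Formula: BOD_load = volume * conc / 1000
Substituting: BOD_load = 167.7080 * 705.2710 / 1000
Result: 118.2796 kg/day


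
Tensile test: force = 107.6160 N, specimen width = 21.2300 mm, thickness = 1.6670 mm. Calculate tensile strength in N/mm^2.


Formula: TS = force / (width * thickness)
Substituting: TS = 107.6160 / (21.2300 * 1.6670)
Result: 3.0408 N/mm^2


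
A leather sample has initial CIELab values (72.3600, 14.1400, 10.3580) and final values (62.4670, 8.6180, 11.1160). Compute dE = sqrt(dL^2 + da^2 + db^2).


dL = -9.8930, da = -5.5220, db = 0.7580
dE = sqrt((-9.8930)^2 + (-5.5220)^2 + 0.7580^2) = 11.3551


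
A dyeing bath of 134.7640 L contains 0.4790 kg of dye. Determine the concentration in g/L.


Formula: Conc = dye_mass(kg) / volume(L) * 1000
Substituting: Conc = 0.4790 / 134.7640 * 1000
Result: 3.5544 g/L


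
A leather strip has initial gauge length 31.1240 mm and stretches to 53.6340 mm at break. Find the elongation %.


Formula: Elongation = (Lf - L0) / L0 * 100
Substituting: Elongation = (53.6340 - 31.1240) / 31.1240 * 100
Result: 72.3236 %


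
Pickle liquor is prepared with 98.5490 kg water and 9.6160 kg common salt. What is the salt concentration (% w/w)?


Formula: Conc = salt / (water + salt) * 100
Substituting: Conc = 9.6160 / (98.5490 + 9.6160) * 100
Result: 8.8901 %


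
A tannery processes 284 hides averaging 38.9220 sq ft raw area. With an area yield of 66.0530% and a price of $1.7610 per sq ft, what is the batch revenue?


Raw_total = N * avg_area = 284 * 38.9220 = 11053.8480 sq ft
Finished = Raw_total * yield / 100 = 11053.8480 * 66.0530 / 100 = 7301.3982 sq ft
Value = Finished * price = 7301.3982 * 1.7610 = 12857.7623 $


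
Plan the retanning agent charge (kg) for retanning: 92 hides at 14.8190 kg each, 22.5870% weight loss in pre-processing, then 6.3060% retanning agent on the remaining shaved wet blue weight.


Total_raw = N * avg_wt = 92 * 14.8190 = 1363.3480 kg
Substrate = Total_raw * (1 - loss/100) = 1363.3480 * (1 - 22.5870/100) = 1055.4086 kg
Retan = Substrate * pct / 100 = 1055.4086 * 6.3060 / 100 = 66.5541 kg


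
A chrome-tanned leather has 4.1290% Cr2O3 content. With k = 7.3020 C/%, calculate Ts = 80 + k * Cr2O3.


Formula: Ts = 80 + k * Cr2O3
Substituting: Ts = 80 + 7.3020 * 4.1290
Result: 110.1500 C


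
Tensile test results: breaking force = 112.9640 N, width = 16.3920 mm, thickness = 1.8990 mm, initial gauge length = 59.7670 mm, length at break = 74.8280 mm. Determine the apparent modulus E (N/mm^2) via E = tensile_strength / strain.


TS = F / (w * t) = 112.9640 / (16.3920 * 1.8990) = 3.6290 N/mm^2
strain = (Lf - L0) / L0 = (74.8280 - 59.7670) / 59.7670 = 0.2520
E = TS / strain = 3.6290 / 0.2520 = 14.4009 N/mm^2


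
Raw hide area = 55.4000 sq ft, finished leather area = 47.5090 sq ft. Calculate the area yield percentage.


Formula: Yield = finished / raw * 100
Substituting: Yield = 47.5090 / 55.4000 * 100
Result: 85.7563 %


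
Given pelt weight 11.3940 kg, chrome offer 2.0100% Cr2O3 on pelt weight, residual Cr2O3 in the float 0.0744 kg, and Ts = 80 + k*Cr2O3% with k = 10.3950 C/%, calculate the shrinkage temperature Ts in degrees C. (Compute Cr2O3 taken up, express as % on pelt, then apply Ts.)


Offered = pelt * offer_pct / 100 = 11.3940 * 2.0100 / 100 = 0.2290 kg
Uptake = offered - residual = 0.2290 - 0.0744 = 0.1546 kg
Cr2O3% on pelt = uptake / pelt * 100 = 0.1546 / 11.3940 * 100 = 1.3570 %
Ts = 80 + k * Cr2O3% = 80 + 10.3950 * 1.3570 = 94.1063 C


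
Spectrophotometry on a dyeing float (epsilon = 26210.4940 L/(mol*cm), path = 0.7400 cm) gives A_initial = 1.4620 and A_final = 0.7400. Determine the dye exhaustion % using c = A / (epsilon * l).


c_initial = A_i / (epsilon * l) = 1.4620 / (26210.4940 * 0.7400) = 7.5377e-05 mol/L
c_final = A_f / (epsilon * l) = 0.7400 / (26210.4940 * 0.7400) = 3.8153e-05 mol/L
Exhaustion = (c_initial - c_final) / c_initial * 100 = (7.5377e-05 - 3.8153e-05) / 7.5377e-05 * 100 = 49.3844 %


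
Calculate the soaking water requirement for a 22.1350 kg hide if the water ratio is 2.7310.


Formula: Water = hide_weight * ratio
Substituting: Water = 22.1350 * 2.7310
Result: 60.4507 kg


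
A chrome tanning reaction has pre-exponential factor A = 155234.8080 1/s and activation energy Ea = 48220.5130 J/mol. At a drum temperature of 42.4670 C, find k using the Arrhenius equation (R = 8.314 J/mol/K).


T_K = T_C + 273.15 = 42.4670 + 273.15 = 315.6170 K
exponent = -Ea / (R * T_K) = -48220.5130 / (8.314 * 315.6170) = -18.3764
k = A * exp(exponent) = 155234.8080 * exp(-18.3764) = 0.00162256 1/s


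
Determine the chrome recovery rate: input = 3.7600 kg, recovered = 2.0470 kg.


Formula: Recovery = recovered / input * 100
Substituting: Recovery = 2.0470 / 3.7600 * 100
Result: 54.4415 %


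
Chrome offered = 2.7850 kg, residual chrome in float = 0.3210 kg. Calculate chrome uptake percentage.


Formula: Uptake = (offered - residual) / offered * 100
Substituting: Uptake = (2.7850 - 0.3210) / 2.7850 * 100
Result: 88.4740 %


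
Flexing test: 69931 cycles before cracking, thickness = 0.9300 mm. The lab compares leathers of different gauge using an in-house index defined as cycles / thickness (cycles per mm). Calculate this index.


Formula: Index = cycles / thickness
Substituting: Index = 69931 / 0.9300
Result: 75194.6237 cycles/mm


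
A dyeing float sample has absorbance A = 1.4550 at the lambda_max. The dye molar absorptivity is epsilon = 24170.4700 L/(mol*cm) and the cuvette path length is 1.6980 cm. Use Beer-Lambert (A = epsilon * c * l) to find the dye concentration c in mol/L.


Formula: c = A / (epsilon * l)
Substituting: c = 1.4550 / (24170.4700 * 1.6980)
Result: 3.5452e-05 mol/L


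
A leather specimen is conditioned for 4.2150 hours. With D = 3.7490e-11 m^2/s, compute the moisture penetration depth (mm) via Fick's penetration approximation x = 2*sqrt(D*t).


t = 4.2150 hr * 3600 = 15174.0000 s
D * t = 3.7490e-11 * 15174.0000 = 5.6887e-07
x = 2 * sqrt(D*t) = 2 * sqrt(5.6887e-07) = 0.00150847 m = 1.5085 mm


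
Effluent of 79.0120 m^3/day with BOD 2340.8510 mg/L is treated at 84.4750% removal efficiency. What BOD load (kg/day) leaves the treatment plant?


Load_in = volume * conc / 1000 = 79.0120 * 2340.8510 / 1000 = 184.9553 kg/day
Removed = Load_in * eff / 100 = 184.9553 * 84.4750 / 100 = 156.2410 kg/day
Load_out = Load_in - Removed = 184.9553 - 156.2410 = 28.7143 kg/day


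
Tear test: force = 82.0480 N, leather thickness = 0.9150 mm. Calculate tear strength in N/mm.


Formula: Tear strength = force / thickness
Substituting: Tear strength = 82.0480 / 0.9150
Result: 89.6699 N/mm


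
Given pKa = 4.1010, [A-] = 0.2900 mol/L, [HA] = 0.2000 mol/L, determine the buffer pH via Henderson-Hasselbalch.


ratio = [A-] / [HA] = 0.2900 / 0.2000 = 1.4500
log10(ratio) = 0.1614
pH = pKa + log10(ratio) = 4.1010 + 0.1614 = 4.2624


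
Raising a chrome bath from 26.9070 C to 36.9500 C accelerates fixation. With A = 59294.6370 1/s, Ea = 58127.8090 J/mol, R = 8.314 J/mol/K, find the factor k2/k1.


T1 = 26.9070 + 273.15 = 300.0570 K; T2 = 36.9500 + 273.15 = 310.1000 K
k1 = A * exp(-Ea/(R*T1)) = 59294.6370 * exp(-58127.8090/(8.314*300.0570)) = 4.5042e-06 1/s
k2 = A * exp(-Ea/(R*T2)) = 59294.6370 * exp(-58127.8090/(8.314*310.1000)) = 9.5797e-06 1/s
k2/k1 = 9.5797e-06 / 4.5042e-06 = 2.1268


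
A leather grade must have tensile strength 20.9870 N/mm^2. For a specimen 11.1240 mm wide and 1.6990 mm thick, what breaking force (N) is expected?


Formula: F = TS * w * t
Substituting: F = 20.9870 * 11.1240 * 1.6990
Result: 396.6475 N


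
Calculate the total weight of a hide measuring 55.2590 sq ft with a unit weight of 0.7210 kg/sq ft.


Formula: Weight = area * weight_per_sqft
Substituting: Weight = 55.2590 * 0.7210
Result: 39.8417 kg


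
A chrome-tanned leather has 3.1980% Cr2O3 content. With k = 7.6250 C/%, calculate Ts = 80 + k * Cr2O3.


Formula: Ts = 80 + k * Cr2O3
Substituting: Ts = 80 + 7.6250 * 3.1980
Result: 104.3847 C


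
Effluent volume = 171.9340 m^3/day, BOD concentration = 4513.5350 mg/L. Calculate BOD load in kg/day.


Formula: BOD_load = volume * conc / 1000
Substituting: BOD_load = 171.9340 * 4513.5350 / 1000
Result: 776.0301 kg/day


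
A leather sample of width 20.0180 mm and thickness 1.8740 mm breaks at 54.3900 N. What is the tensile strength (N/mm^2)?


Formula: TS = force / (width * thickness)
Substituting: TS = 54.3900 / (20.0180 * 1.8740)
Result: 1.4499 N/mm^2


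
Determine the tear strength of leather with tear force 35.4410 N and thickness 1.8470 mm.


Formula: Tear strength = force / thickness
Substituting: Tear strength = 35.4410 / 1.8470
Result: 19.1884 N/mm


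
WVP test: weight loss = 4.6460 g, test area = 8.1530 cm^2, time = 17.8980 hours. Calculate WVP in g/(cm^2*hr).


Formula: WVP = loss / (area * time)
Substituting: WVP = 4.6460 / (8.1530 * 17.8980)
Result: 0.0318388 g/(cm^2*hr)


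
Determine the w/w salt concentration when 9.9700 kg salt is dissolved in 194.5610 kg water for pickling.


Formula: Conc = salt / (water + salt) * 100
Substituting: Conc = 9.9700 / (194.5610 + 9.9700) * 100
Result: 4.8746 %


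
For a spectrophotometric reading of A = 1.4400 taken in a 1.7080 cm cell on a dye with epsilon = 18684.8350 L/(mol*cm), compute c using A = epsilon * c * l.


Formula: c = A / (epsilon * l)
Substituting: c = 1.4400 / (18684.8350 * 1.7080)
Result: 4.5122e-05 mol/L


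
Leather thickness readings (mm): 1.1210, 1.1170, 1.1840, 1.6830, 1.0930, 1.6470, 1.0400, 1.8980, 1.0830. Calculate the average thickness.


Formula: Average = sum / n
Substituting: Average = 11.8660 / 9
Result: 1.3184 mm


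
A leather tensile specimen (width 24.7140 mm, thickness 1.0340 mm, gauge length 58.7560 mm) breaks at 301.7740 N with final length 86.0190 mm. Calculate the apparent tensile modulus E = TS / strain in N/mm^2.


TS = F / (w * t) = 301.7740 / (24.7140 * 1.0340) = 11.8091 N/mm^2
strain = (Lf - L0) / L0 = (86.0190 - 58.7560) / 58.7560 = 0.4640
E = TS / strain = 11.8091 / 0.4640 = 25.4505 N/mm^2


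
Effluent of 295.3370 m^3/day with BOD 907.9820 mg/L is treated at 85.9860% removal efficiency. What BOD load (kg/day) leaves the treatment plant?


Load_in = volume * conc / 1000 = 295.3370 * 907.9820 / 1000 = 268.1607 kg/day
Removed = Load_in * eff / 100 = 268.1607 * 85.9860 / 100 = 230.5806 kg/day
Load_out = Load_in - Removed = 268.1607 - 230.5806 = 37.5800 kg/day


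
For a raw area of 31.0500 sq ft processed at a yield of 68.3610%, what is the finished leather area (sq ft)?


Formula: finished = raw * yield / 100
Substituting: finished = 31.0500 * 68.3610 / 100
Result: 21.2261 sq ft


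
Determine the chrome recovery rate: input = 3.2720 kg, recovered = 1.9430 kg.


Formula: Recovery = recovered / input * 100
Substituting: Recovery = 1.9430 / 3.2720 * 100
Result: 59.3826 %


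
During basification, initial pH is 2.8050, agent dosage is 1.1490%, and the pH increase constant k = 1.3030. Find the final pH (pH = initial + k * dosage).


Formula: pH_final = pH_initial + k * base_pct
Substituting: pH_final = 2.8050 + 1.3030 * 1.1490
Result: 4.3021


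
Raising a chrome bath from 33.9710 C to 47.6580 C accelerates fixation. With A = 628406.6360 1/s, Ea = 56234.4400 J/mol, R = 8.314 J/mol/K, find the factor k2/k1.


T1 = 33.9710 + 273.15 = 307.1210 K; T2 = 47.6580 + 273.15 = 320.8080 K
k1 = A * exp(-Ea/(R*T1)) = 628406.6360 * exp(-56234.4400/(8.314*307.1210)) = 1.7125e-04 1/s
k2 = A * exp(-Ea/(R*T2)) = 628406.6360 * exp(-56234.4400/(8.314*320.8080)) = 4.3823e-04 1/s
k2/k1 = 4.3823e-04 / 1.7125e-04 = 2.5590


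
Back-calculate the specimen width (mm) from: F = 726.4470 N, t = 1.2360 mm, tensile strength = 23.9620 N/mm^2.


Formula: w = F / (TS * t)
Substituting: w = 726.4470 / (23.9620 * 1.2360)
Result: 24.5280 mm


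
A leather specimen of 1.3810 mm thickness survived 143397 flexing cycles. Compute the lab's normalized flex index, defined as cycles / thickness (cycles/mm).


Formula: Index = cycles / thickness
Substituting: Index = 143397 / 1.3810
Result: 103835.6264 cycles/mm


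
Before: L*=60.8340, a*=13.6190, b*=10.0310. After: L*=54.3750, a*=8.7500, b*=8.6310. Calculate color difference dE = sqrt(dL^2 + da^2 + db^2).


dL = -6.4590, da = -4.8690, db = -1.4000
dE = sqrt((-6.4590)^2 + (-4.8690)^2 + (-1.4000)^2) = 8.2089


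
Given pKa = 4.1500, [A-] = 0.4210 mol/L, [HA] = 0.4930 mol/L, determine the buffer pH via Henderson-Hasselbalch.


ratio = [A-] / [HA] = 0.4210 / 0.4930 = 0.8540
log10(ratio) = -0.0685648
pH = pKa + log10(ratio) = 4.1500 - 0.0685648 = 4.0814


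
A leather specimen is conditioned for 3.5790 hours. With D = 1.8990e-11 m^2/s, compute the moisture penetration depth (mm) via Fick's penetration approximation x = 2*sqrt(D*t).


t = 3.5790 hr * 3600 = 12884.4000 s
D * t = 1.8990e-11 * 12884.4000 = 2.4467e-07
x = 2 * sqrt(D*t) = 2 * sqrt(2.4467e-07) = 9.8929e-04 m = 0.9893 mm


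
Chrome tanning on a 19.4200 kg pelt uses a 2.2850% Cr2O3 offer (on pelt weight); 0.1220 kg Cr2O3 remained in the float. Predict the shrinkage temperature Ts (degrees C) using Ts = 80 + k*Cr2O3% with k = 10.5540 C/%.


Offered = pelt * offer_pct / 100 = 19.4200 * 2.2850 / 100 = 0.4437 kg
Uptake = offered - residual = 0.4437 - 0.1220 = 0.3217 kg
Cr2O3% on pelt = uptake / pelt * 100 = 0.3217 / 19.4200 * 100 = 1.6568 %
Ts = 80 + k * Cr2O3% = 80 + 10.5540 * 1.6568 = 97.4857 C


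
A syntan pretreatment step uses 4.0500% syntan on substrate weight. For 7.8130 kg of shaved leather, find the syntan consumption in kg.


Formula: Syntan = substrate * pct / 100
Substituting: Syntan = 7.8130 * 4.0500 / 100
Result: 0.3164 kg


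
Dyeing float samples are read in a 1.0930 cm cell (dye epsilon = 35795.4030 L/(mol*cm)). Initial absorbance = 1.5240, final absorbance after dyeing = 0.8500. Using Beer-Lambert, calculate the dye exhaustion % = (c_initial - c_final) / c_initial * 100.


c_initial = A_i / (epsilon * l) = 1.5240 / (35795.4030 * 1.0930) = 3.8953e-05 mol/L
c_final = A_f / (epsilon * l) = 0.8500 / (35795.4030 * 1.0930) = 2.1726e-05 mol/L
Exhaustion = (c_initial - c_final) / c_initial * 100 = (3.8953e-05 - 2.1726e-05) / 3.8953e-05 * 100 = 44.2257 %


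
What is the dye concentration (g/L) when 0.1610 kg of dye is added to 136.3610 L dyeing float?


Formula: Conc = dye_mass(kg) / volume(L) * 1000
Substituting: Conc = 0.1610 / 136.3610 * 1000
Result: 1.1807 g/L


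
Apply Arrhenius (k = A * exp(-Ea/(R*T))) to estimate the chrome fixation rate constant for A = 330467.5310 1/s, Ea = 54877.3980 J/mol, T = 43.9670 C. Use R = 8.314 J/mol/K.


T_K = T_C + 273.15 = 43.9670 + 273.15 = 317.1170 K
exponent = -Ea / (R * T_K) = -54877.3980 / (8.314 * 317.1170) = -20.8144
k = A * exp(exponent) = 330467.5310 * exp(-20.8144) = 3.0168e-04 1/s


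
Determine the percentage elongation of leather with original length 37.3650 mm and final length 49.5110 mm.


Formula: Elongation = (Lf - L0) / L0 * 100
Substituting: Elongation = (49.5110 - 37.3650) / 37.3650 * 100
Result: 32.5064 %


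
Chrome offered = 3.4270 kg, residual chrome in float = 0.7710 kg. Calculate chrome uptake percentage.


Formula: Uptake = (offered - residual) / offered * 100
Substituting: Uptake = (3.4270 - 0.7710) / 3.4270 * 100
Result: 77.5022 %


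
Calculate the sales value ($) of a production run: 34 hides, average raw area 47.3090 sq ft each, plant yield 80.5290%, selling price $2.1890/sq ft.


Raw_total = N * avg_area = 34 * 47.3090 = 1608.5060 sq ft
Finished = Raw_total * yield / 100 = 1608.5060 * 80.5290 / 100 = 1295.3138 sq ft
Value = Finished * price = 1295.3138 * 2.1890 = 2835.4419 $


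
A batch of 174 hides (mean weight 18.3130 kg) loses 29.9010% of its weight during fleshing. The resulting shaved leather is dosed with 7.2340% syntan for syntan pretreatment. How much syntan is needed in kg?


Total_raw = N * avg_wt = 174 * 18.3130 = 3186.4620 kg
Substrate = Total_raw * (1 - loss/100) = 3186.4620 * (1 - 29.9010/100) = 2233.6780 kg
Syntan = Substrate * pct / 100 = 2233.6780 * 7.2340 / 100 = 161.5843 kg


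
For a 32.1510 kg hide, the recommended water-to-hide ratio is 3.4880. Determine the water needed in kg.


Formula: Water = hide_weight * ratio
Substituting: Water = 32.1510 * 3.4880
Result: 112.1427 kg


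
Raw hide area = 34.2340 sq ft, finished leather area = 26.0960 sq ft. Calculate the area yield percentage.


Formula: Yield = finished / raw * 100
Substituting: Yield = 26.0960 / 34.2340 * 100
Result: 76.2283 %


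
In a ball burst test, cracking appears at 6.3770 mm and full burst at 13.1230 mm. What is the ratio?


Formula: Ratio = crack / burst
Substituting: Ratio = 6.3770 / 13.1230
Result: 0.4859


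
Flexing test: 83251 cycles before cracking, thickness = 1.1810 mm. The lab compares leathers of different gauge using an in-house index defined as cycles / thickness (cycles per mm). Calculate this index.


Formula: Index = cycles / thickness
Substituting: Index = 83251 / 1.1810
Result: 70491.9560 cycles/mm


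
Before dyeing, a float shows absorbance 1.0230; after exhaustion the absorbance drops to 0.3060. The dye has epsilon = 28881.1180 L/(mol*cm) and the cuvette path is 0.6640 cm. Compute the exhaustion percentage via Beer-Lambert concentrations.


c_initial = A_i / (epsilon * l) = 1.0230 / (28881.1180 * 0.6640) = 5.3345e-05 mol/L
c_final = A_f / (epsilon * l) = 0.3060 / (28881.1180 * 0.6640) = 1.5957e-05 mol/L
Exhaustion = (c_initial - c_final) / c_initial * 100 = (5.3345e-05 - 1.5957e-05) / 5.3345e-05 * 100 = 70.0880 %


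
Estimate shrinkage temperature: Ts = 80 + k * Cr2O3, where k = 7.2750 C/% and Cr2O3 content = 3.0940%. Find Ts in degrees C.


Formula: Ts = 80 + k * Cr2O3
Substituting: Ts = 80 + 7.2750 * 3.0940
Result: 102.5088 C


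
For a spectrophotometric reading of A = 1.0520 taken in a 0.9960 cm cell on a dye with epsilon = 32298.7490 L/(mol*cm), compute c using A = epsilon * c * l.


Formula: c = A / (epsilon * l)
Substituting: c = 1.0520 / (32298.7490 * 0.9960)
Result: 3.2702e-05 mol/L


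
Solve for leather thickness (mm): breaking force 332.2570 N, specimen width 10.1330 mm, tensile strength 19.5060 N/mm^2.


Formula: t = F / (TS * w)
Substituting: t = 332.2570 / (19.5060 * 10.1330)
Result: 1.6810 mm


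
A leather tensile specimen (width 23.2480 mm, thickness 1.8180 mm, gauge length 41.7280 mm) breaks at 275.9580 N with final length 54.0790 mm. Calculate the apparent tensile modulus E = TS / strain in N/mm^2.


TS = F / (w * t) = 275.9580 / (23.2480 * 1.8180) = 6.5293 N/mm^2
strain = (Lf - L0) / L0 = (54.0790 - 41.7280) / 41.7280 = 0.2960
E = TS / strain = 6.5293 / 0.2960 = 22.0592 N/mm^2


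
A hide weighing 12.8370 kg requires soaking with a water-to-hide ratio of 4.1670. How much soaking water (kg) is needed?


Formula: Water = hide_weight * ratio
Substituting: Water = 12.8370 * 4.1670
Result: 53.4918 kg


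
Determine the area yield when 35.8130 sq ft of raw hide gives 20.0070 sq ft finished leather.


Formula: Yield = finished / raw * 100
Substituting: Yield = 20.0070 / 35.8130 * 100
Result: 55.8652 %


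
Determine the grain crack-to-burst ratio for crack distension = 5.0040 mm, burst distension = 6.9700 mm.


Formula: Ratio = crack / burst
Substituting: Ratio = 5.0040 / 6.9700
Result: 0.7179


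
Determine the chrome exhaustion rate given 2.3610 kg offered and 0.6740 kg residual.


Formula: Uptake = (offered - residual) / offered * 100
Substituting: Uptake = (2.3610 - 0.6740) / 2.3610 * 100
Result: 71.4528 %


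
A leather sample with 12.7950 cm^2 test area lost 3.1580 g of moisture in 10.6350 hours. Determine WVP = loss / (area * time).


Formula: WVP = loss / (area * time)
Substituting: WVP = 3.1580 / (12.7950 * 10.6350)
Result: 0.0232078 g/(cm^2*hr)


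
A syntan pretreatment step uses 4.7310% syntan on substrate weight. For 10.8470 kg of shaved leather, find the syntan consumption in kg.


Formula: Syntan = substrate * pct / 100
Substituting: Syntan = 10.8470 * 4.7310 / 100
Result: 0.5132 kg


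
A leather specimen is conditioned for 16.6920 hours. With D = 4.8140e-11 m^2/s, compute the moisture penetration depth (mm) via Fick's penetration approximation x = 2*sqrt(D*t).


t = 16.6920 hr * 3600 = 60091.2000 s
D * t = 4.8140e-11 * 60091.2000 = 2.8928e-06
x = 2 * sqrt(D*t) = 2 * sqrt(2.8928e-06) = 0.00340164 m = 3.4016 mm


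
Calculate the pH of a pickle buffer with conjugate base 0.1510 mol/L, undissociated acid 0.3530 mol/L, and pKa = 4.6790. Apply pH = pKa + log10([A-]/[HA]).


ratio = [A-] / [HA] = 0.1510 / 0.3530 = 0.4278
log10(ratio) = -0.3688
pH = pKa + log10(ratio) = 4.6790 - 0.3688 = 4.3102


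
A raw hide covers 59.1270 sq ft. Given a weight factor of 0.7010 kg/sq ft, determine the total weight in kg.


Formula: Weight = area * weight_per_sqft
Substituting: Weight = 59.1270 * 0.7010
Result: 41.4480 kg


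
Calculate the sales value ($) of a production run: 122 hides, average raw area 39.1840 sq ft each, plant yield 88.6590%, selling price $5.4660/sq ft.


Raw_total = N * avg_area = 122 * 39.1840 = 4780.4480 sq ft
Finished = Raw_total * yield / 100 = 4780.4480 * 88.6590 / 100 = 4238.2974 sq ft
Value = Finished * price = 4238.2974 * 5.4660 = 23166.5335 $


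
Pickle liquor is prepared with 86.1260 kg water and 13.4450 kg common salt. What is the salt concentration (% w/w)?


Formula: Conc = salt / (water + salt) * 100
Substituting: Conc = 13.4450 / (86.1260 + 13.4450) * 100
Result: 13.5029 %


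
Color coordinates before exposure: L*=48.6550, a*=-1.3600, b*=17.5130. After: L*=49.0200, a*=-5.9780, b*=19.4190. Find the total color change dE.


dL = 0.3650, da = -4.6180, db = 1.9060
dE = sqrt(0.3650^2 + (-4.6180)^2 + 1.9060^2) = 5.0092


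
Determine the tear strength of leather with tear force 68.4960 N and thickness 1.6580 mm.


Formula: Tear strength = force / thickness
Substituting: Tear strength = 68.4960 / 1.6580
Result: 41.3124 N/mm


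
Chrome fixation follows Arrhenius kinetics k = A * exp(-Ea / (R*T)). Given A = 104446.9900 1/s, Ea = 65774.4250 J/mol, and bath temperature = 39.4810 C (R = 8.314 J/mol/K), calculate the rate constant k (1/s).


T_K = T_C + 273.15 = 39.4810 + 273.15 = 312.6310 K
exponent = -Ea / (R * T_K) = -65774.4250 / (8.314 * 312.6310) = -25.3055
k = A * exp(exponent) = 104446.9900 * exp(-25.3055) = 1.0687e-06 1/s


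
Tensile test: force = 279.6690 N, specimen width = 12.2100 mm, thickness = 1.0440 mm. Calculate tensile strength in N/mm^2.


Formula: TS = force / (width * thickness)
Substituting: TS = 279.6690 / (12.2100 * 1.0440)
Result: 21.9396 N/mm^2


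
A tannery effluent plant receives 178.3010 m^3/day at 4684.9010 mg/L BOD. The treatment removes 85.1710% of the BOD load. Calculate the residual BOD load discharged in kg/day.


Load_in = volume * conc / 1000 = 178.3010 * 4684.9010 / 1000 = 835.3225 kg/day
Removed = Load_in * eff / 100 = 835.3225 * 85.1710 / 100 = 711.4526 kg/day
Load_out = Load_in - Removed = 835.3225 - 711.4526 = 123.8700 kg/day


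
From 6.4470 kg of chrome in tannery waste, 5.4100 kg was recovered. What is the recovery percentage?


Formula: Recovery = recovered / input * 100
Substituting: Recovery = 5.4100 / 6.4470 * 100
Result: 83.9150 %


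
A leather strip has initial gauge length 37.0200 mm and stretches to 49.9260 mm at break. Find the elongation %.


Formula: Elongation = (Lf - L0) / L0 * 100
Substituting: Elongation = (49.9260 - 37.0200) / 37.0200 * 100
Result: 34.8622 %


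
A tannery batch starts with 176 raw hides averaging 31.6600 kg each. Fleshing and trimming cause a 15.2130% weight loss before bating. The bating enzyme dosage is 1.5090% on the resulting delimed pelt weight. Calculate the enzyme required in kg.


Total_raw = N * avg_wt = 176 * 31.6600 = 5572.1600 kg
Substrate = Total_raw * (1 - loss/100) = 5572.1600 * (1 - 15.2130/100) = 4724.4673 kg
Enzyme = Substrate * pct / 100 = 4724.4673 * 1.5090 / 100 = 71.2922 kg


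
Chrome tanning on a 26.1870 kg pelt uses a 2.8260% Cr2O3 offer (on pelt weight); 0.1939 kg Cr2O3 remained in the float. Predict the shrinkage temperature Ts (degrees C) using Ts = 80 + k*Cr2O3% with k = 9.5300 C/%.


Offered = pelt * offer_pct / 100 = 26.1870 * 2.8260 / 100 = 0.7400 kg
Uptake = offered - residual = 0.7400 - 0.1939 = 0.5461 kg
Cr2O3% on pelt = uptake / pelt * 100 = 0.5461 / 26.1870 * 100 = 2.0856 %
Ts = 80 + k * Cr2O3% = 80 + 9.5300 * 2.0856 = 99.8754 C


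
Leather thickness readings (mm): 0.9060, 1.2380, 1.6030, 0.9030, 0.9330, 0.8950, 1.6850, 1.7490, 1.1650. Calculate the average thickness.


Formula: Average = sum / n
Substituting: Average = 11.0770 / 9
Result: 1.2308 mm


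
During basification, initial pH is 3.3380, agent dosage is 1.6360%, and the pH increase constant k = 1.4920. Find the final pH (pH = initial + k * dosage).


Formula: pH_final = pH_initial + k * base_pct
Substituting: pH_final = 3.3380 + 1.4920 * 1.6360
Result: 5.7789


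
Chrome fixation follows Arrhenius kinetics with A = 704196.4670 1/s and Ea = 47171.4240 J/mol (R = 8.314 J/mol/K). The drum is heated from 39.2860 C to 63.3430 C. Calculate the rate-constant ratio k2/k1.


T1 = 39.2860 + 273.15 = 312.4360 K; T2 = 63.3430 + 273.15 = 336.4930 K
k1 = A * exp(-Ea/(R*T1)) = 704196.4670 * exp(-47171.4240/(8.314*312.4360)) = 0.00914219 1/s
k2 = A * exp(-Ea/(R*T2)) = 704196.4670 * exp(-47171.4240/(8.314*336.4930)) = 0.0334883 1/s
k2/k1 = 0.0334883 / 0.00914219 = 3.6630


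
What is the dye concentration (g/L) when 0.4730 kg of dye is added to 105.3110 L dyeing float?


Formula: Conc = dye_mass(kg) / volume(L) * 1000
Substituting: Conc = 0.4730 / 105.3110 * 1000
Result: 4.4915 g/L


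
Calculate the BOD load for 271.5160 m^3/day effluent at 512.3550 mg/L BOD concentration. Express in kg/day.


Formula: BOD_load = volume * conc / 1000
Substituting: BOD_load = 271.5160 * 512.3550 / 1000
Result: 139.1126 kg/day


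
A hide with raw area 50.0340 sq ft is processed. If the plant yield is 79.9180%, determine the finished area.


Formula: finished = raw * yield / 100
Substituting: finished = 50.0340 * 79.9180 / 100
Result: 39.9862 sq ft


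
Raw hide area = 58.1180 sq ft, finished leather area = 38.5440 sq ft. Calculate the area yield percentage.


Formula: Yield = finished / raw * 100
Substituting: Yield = 38.5440 / 58.1180 * 100
Result: 66.3202 %


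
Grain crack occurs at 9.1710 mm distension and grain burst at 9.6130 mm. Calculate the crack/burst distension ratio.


Formula: Ratio = crack / burst
Substituting: Ratio = 9.1710 / 9.6130
Result: 0.9540


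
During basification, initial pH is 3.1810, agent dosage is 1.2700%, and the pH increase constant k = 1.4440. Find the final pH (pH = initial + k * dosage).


Formula: pH_final = pH_initial + k * base_pct
Substituting: pH_final = 3.1810 + 1.4440 * 1.2700
Result: 5.0149


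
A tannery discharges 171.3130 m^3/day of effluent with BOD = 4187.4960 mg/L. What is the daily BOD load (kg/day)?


Formula: BOD_load = volume * conc / 1000
Substituting: BOD_load = 171.3130 * 4187.4960 / 1000
Result: 717.3725 kg/day


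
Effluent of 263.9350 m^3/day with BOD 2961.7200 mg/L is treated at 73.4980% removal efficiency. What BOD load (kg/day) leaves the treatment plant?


Load_in = volume * conc / 1000 = 263.9350 * 2961.7200 / 1000 = 781.7016 kg/day
Removed = Load_in * eff / 100 = 781.7016 * 73.4980 / 100 = 574.5350 kg/day
Load_out = Load_in - Removed = 781.7016 - 574.5350 = 207.1665 kg/day


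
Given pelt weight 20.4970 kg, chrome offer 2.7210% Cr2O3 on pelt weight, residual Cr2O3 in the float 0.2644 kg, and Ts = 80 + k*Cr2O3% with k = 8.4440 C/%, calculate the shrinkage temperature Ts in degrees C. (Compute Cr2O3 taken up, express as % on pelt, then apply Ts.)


Offered = pelt * offer_pct / 100 = 20.4970 * 2.7210 / 100 = 0.5577 kg
Uptake = offered - residual = 0.5577 - 0.2644 = 0.2933 kg
Cr2O3% on pelt = uptake / pelt * 100 = 0.2933 / 20.4970 * 100 = 1.4311 %
Ts = 80 + k * Cr2O3% = 80 + 8.4440 * 1.4311 = 92.0838 C


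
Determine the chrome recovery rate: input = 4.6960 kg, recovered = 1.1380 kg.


Formula: Recovery = recovered / input * 100
Substituting: Recovery = 1.1380 / 4.6960 * 100
Result: 24.2334 %


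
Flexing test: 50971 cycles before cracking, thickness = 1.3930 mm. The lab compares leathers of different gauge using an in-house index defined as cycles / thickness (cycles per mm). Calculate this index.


Formula: Index = cycles / thickness
Substituting: Index = 50971 / 1.3930
Result: 36590.8112 cycles/mm


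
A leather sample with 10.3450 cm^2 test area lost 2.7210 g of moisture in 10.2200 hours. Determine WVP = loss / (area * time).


Formula: WVP = loss / (area * time)
Substituting: WVP = 2.7210 / (10.3450 * 10.2200)
Result: 0.0257364 g/(cm^2*hr)
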